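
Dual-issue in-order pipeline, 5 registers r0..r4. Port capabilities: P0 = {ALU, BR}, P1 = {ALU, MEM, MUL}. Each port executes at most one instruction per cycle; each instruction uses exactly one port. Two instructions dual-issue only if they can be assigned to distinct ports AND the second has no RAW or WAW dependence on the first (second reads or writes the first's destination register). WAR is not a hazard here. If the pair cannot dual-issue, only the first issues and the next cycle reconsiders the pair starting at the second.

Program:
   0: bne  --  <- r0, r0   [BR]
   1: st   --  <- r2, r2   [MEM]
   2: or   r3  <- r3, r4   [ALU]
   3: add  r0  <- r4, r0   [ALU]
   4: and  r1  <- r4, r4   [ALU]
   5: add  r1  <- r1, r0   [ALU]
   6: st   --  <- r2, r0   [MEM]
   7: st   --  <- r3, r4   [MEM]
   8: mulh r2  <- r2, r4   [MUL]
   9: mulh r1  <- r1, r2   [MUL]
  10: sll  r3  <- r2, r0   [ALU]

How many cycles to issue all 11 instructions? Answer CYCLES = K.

c0: i0&i1 bne/st  2-wide
c1: i2&i3 or/add  2-wide
c2: i4 and  RAW+WAW r1
c3: i5&i6 add/st  2-wide
c4: i7 st  no-port MEM/MUL
c5: i8 mulh  no-port MUL/MUL
c6: i9&i10 mulh/sll  2-wide

CYCLES = 7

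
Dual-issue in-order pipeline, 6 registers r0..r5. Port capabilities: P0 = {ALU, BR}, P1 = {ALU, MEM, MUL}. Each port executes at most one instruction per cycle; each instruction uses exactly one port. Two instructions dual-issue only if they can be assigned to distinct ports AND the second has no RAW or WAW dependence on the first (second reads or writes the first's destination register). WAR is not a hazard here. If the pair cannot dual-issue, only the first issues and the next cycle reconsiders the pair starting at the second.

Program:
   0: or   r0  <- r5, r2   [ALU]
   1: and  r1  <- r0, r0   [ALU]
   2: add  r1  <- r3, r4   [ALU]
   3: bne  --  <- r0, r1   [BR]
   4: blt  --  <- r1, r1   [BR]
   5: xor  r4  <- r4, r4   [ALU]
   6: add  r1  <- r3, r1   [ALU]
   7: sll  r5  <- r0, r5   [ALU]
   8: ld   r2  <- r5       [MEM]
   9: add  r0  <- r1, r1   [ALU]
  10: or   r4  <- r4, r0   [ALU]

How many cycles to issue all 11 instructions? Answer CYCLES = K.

t=0 i0:or ; RAW r0
t=1 i1:and ; WAW r1
t=2 i2:add ; RAW r1
t=3 i3:bne ; no-port BR/BR
t=4 i4,i5:blt+xor ; 2-wide
t=5 i6,i7:add+sll ; 2-wide
t=6 i8,i9:ld+add ; 2-wide
t=7 i10:or ; tail

CYCLES = 8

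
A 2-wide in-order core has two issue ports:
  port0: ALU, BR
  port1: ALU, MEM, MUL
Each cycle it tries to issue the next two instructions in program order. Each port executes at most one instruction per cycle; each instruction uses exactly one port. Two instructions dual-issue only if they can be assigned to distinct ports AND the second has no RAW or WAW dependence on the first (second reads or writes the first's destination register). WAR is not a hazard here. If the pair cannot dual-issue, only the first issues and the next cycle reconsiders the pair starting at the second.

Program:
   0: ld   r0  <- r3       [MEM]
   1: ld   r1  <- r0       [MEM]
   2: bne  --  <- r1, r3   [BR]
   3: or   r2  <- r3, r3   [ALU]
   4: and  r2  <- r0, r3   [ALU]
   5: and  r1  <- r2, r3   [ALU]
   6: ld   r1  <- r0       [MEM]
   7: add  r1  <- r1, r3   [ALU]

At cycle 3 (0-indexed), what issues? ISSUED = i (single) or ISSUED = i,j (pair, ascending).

  cy0 -> i0 (ld) no-port MEM/MEM
  cy1 -> i1 (ld) RAW r1
  cy2 -> i2,i3 (bne;or) pair
  cy3 -> i4 (and) RAW r2
  cy4 -> i5 (and) WAW r1
  cy5 -> i6 (ld) RAW+WAW r1
  cy6 -> i7 (add) tail

ISSUED = 4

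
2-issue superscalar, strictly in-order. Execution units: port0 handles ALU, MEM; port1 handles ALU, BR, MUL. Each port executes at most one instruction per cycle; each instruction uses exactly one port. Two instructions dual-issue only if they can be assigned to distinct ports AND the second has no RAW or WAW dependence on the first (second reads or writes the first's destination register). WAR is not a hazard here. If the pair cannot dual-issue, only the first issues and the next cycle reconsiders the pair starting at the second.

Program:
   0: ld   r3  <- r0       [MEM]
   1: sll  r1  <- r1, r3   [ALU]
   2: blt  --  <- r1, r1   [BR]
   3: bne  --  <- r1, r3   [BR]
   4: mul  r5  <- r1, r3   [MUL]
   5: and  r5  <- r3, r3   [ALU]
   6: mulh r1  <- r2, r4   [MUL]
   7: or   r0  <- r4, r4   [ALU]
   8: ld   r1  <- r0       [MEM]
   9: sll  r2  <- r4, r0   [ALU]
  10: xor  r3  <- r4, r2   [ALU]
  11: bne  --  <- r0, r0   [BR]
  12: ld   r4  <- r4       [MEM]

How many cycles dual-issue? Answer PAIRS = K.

PAIRS = 3

0. ld @i0  | RAW r3
1. sll @i1  | RAW r1
2. blt @i2  | no-port BR/BR
3. bne @i3  | no-port BR/MUL
4. mul @i4  | WAW r5
5. and+mulh @i5,i6  | pair
6. or @i7  | RAW r0
7. ld+sll @i8,i9  | pair
8. xor+bne @i10,i11  | pair
9. ld @i12  | tail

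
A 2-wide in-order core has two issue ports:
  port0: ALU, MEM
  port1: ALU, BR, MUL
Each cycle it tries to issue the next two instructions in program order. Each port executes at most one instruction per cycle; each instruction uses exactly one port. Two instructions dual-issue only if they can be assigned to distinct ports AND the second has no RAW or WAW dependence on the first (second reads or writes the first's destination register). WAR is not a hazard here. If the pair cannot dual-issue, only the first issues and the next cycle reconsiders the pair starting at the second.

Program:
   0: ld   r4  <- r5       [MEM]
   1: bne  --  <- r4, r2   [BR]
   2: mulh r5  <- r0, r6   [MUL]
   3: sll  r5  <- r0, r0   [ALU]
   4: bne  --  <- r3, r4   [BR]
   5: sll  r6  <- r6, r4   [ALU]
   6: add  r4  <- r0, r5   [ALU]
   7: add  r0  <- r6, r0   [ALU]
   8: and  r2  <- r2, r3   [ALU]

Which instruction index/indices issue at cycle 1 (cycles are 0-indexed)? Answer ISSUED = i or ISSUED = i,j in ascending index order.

c0: i0 ld  RAW r4
c1: i1 bne  no-port BR/MUL
c2: i2 mulh  WAW r5
c3: i3,i4 sll;bne  2-wide
c4: i5,i6 sll;add  2-wide
c5: i7,i8 add;and  2-wide

ISSUED = 1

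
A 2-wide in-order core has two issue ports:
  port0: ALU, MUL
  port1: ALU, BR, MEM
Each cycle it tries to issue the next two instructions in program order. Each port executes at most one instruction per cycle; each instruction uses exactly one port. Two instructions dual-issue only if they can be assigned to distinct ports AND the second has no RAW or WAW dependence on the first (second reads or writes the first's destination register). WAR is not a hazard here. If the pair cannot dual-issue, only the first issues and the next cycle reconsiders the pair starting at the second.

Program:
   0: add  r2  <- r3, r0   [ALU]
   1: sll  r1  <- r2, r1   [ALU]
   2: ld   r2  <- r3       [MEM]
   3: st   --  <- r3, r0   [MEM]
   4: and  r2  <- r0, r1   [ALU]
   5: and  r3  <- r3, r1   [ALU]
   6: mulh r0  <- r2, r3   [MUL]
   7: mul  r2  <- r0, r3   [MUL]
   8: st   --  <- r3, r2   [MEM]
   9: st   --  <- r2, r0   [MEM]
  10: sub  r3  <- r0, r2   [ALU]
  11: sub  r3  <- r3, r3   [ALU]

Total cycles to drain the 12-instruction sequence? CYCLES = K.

[0] i0  add  -- RAW r2
[1] i1/i2  sll/ld  -- 2-wide
[2] i3/i4  st/and  -- 2-wide
[3] i5  and  -- RAW r3
[4] i6  mulh  -- no-port MUL/MUL
[5] i7  mul  -- RAW r2
[6] i8  st  -- no-port MEM/MEM
[7] i9/i10  st/sub  -- 2-wide
[8] i11  sub  -- tail

CYCLES = 9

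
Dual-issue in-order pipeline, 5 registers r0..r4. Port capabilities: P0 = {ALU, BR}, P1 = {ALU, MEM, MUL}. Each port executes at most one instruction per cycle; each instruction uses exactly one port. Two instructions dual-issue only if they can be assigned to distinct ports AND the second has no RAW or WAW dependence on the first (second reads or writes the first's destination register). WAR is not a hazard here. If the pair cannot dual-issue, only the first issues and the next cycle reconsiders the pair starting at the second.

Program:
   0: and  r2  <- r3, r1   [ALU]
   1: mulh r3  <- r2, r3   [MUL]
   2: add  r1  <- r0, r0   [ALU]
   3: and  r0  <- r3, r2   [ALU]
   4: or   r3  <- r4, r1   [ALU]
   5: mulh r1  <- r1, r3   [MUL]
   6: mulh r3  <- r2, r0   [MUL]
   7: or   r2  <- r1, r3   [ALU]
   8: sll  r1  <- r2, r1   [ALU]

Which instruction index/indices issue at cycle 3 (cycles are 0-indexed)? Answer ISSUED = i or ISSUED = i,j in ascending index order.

[0] i0  and.ALU  -- RAW r2
[1] i1&i2  mulh.MUL add.ALU  -- dual
[2] i3&i4  and.ALU or.ALU  -- dual
[3] i5  mulh.MUL  -- no-port MUL/MUL
[4] i6  mulh.MUL  -- RAW r3
[5] i7  or.ALU  -- RAW r2
[6] i8  sll.ALU  -- tail

ISSUED = 5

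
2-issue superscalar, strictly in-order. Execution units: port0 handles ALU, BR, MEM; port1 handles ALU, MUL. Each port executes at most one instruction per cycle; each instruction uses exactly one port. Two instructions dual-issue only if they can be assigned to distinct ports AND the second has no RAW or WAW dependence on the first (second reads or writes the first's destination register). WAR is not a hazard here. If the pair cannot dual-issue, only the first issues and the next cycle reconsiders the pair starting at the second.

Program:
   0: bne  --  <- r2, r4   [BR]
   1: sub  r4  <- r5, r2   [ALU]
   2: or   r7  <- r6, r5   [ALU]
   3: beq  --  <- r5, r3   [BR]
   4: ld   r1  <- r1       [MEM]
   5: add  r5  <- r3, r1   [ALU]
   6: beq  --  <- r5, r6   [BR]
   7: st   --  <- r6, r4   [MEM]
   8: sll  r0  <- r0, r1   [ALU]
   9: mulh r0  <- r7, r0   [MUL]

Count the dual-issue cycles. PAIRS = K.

#0 head=0: bne+sub i0/i1 dual
#1 head=2: or+beq i2/i3 dual
#2 head=4: ld i4 RAW r1
#3 head=5: add i5 RAW r5
#4 head=6: beq i6 no-port BR/MEM
#5 head=7: st+sll i7/i8 dual
#6 head=9: mulh i9 tail

PAIRS = 3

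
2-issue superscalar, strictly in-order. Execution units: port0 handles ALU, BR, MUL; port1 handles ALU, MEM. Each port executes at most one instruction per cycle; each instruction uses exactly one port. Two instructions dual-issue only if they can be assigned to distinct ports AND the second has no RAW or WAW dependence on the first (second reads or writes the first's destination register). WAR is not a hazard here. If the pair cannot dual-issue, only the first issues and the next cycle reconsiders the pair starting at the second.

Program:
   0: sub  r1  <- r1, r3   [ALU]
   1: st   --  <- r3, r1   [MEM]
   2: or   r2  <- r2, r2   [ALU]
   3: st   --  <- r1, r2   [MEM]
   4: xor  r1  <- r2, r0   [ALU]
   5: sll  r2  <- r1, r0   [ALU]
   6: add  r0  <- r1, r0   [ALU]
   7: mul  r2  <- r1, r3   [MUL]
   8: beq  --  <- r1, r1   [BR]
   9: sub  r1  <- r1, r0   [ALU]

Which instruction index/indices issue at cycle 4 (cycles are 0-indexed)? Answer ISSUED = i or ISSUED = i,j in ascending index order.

ISSUED = 7

#0 head=0: sub i0 RAW r1
#1 head=1: st;or i1,i2 dual
#2 head=3: st;xor i3,i4 dual
#3 head=5: sll;add i5,i6 dual
#4 head=7: mul i7 no-port MUL/BR
#5 head=8: beq;sub i8,i9 dual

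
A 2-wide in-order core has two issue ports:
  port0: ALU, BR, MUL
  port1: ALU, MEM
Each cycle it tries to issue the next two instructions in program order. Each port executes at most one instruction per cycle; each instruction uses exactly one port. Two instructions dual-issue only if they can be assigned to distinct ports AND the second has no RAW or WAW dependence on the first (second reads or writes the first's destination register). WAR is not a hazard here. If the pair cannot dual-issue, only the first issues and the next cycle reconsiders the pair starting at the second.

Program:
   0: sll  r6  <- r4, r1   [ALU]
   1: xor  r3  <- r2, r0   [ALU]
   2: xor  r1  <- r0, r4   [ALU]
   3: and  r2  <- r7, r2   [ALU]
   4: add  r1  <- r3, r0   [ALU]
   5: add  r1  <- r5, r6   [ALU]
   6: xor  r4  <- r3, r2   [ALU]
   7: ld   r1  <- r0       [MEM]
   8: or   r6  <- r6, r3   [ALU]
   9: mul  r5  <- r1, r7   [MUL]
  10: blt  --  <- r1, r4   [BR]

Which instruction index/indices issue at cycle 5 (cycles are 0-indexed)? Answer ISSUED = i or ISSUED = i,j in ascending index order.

ISSUED = 9

#0 head=0: sll/xor i0&i1 pair
#1 head=2: xor/and i2&i3 pair
#2 head=4: add i4 WAW r1
#3 head=5: add/xor i5&i6 pair
#4 head=7: ld/or i7&i8 pair
#5 head=9: mul i9 no-port MUL/BR
#6 head=10: blt i10 tail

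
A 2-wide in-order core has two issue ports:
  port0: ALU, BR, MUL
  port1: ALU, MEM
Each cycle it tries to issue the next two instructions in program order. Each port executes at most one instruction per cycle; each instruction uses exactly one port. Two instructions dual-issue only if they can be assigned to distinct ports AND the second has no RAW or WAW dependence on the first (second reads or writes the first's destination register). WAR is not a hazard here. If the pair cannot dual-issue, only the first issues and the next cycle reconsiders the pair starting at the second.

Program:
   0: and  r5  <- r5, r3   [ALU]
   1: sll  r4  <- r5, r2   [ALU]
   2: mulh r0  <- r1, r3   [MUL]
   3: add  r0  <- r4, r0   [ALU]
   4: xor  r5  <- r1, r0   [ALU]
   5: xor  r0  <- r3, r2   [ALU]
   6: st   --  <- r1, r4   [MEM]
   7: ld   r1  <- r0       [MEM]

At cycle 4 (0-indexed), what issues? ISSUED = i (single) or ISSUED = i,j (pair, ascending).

ISSUED = 6

c0: i0 and.ALU  RAW r5
c1: i1+i2 sll.ALU/mulh.MUL  2-wide
c2: i3 add.ALU  RAW r0
c3: i4+i5 xor.ALU/xor.ALU  2-wide
c4: i6 st.MEM  no-port MEM/MEM
c5: i7 ld.MEM  tail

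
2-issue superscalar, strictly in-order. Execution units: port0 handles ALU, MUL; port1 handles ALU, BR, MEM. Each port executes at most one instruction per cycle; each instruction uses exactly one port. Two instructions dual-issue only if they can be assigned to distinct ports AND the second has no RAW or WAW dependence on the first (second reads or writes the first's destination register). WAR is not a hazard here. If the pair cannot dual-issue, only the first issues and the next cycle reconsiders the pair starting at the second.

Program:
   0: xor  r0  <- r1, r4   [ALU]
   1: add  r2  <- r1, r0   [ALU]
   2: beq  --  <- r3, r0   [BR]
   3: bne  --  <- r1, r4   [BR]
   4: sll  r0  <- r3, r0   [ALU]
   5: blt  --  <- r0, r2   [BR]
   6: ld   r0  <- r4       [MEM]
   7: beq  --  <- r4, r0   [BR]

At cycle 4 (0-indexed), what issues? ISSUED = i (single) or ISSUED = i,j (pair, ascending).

ISSUED = 6

#0 head=0: xor.ALU i0 RAW r0
#1 head=1: add.ALU beq.BR i1,i2 pair
#2 head=3: bne.BR sll.ALU i3,i4 pair
#3 head=5: blt.BR i5 no-port BR/MEM
#4 head=6: ld.MEM i6 no-port MEM/BR
#5 head=7: beq.BR i7 tail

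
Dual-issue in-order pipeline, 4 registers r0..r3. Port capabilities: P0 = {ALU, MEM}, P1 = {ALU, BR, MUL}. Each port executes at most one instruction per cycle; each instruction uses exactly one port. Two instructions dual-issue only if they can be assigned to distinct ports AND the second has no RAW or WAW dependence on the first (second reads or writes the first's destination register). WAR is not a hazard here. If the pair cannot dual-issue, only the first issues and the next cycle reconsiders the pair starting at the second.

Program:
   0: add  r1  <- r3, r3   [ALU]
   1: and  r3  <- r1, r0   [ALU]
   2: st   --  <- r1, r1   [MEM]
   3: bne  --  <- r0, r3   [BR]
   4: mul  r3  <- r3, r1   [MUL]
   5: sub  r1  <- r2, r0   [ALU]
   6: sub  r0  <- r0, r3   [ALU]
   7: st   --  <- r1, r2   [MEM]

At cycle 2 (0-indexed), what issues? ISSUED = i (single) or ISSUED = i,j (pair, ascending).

c0: i0 add.ALU  RAW r1
c1: i1/i2 and.ALU+st.MEM  pair
c2: i3 bne.BR  no-port BR/MUL
c3: i4/i5 mul.MUL+sub.ALU  pair
c4: i6/i7 sub.ALU+st.MEM  pair

ISSUED = 3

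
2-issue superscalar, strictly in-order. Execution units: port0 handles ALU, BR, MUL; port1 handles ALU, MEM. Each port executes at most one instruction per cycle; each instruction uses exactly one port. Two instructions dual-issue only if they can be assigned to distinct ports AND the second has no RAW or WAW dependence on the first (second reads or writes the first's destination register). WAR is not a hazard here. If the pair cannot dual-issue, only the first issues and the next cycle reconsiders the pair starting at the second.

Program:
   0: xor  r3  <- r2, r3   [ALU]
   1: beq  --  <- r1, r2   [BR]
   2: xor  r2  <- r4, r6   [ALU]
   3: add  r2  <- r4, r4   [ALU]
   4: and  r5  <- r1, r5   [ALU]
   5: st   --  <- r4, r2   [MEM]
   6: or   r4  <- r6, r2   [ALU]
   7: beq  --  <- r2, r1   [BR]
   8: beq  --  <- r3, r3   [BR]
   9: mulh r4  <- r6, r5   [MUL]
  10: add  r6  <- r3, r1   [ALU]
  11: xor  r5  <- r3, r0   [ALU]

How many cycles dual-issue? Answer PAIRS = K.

0. xor+beq @i0&i1  | dual
1. xor @i2  | WAW r2
2. add+and @i3&i4  | dual
3. st+or @i5&i6  | dual
4. beq @i7  | no-port BR/BR
5. beq @i8  | no-port BR/MUL
6. mulh+add @i9&i10  | dual
7. xor @i11  | tail

PAIRS = 4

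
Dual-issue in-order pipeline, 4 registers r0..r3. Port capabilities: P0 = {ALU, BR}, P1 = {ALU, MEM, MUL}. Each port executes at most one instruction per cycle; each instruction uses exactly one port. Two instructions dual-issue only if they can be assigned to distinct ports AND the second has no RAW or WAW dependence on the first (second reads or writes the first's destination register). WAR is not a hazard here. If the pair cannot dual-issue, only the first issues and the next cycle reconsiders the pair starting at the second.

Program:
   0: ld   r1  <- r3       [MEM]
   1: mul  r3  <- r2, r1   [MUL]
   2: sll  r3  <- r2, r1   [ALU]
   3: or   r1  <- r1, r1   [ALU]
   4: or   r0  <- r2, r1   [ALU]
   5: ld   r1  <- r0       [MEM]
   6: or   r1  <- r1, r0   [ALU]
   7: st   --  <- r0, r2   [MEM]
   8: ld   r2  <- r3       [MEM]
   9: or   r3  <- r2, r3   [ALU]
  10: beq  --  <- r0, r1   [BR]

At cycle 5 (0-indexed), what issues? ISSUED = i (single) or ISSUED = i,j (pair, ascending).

ISSUED = 6,7

#0 head=0: ld i0 no-port MEM/MUL
#1 head=1: mul i1 WAW r3
#2 head=2: sll;or i2,i3 2-wide
#3 head=4: or i4 RAW r0
#4 head=5: ld i5 RAW+WAW r1
#5 head=6: or;st i6,i7 2-wide
#6 head=8: ld i8 RAW r2
#7 head=9: or;beq i9,i10 2-wide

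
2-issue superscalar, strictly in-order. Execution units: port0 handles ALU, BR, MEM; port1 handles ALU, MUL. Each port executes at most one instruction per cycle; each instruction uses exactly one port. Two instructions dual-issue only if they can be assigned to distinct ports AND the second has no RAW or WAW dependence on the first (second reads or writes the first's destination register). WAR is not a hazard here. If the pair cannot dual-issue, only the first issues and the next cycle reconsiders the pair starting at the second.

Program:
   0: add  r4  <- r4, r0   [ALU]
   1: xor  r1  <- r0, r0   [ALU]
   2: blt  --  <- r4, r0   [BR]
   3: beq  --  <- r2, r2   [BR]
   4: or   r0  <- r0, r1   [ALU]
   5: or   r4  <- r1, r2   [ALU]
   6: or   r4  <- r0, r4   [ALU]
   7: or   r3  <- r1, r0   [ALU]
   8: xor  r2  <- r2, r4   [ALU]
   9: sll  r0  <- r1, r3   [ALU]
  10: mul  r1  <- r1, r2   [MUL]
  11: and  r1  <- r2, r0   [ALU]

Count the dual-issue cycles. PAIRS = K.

PAIRS = 4

#0 head=0: add/xor i0,i1 pair
#1 head=2: blt i2 no-port BR/BR
#2 head=3: beq/or i3,i4 pair
#3 head=5: or i5 RAW+WAW r4
#4 head=6: or/or i6,i7 pair
#5 head=8: xor/sll i8,i9 pair
#6 head=10: mul i10 WAW r1
#7 head=11: and i11 tail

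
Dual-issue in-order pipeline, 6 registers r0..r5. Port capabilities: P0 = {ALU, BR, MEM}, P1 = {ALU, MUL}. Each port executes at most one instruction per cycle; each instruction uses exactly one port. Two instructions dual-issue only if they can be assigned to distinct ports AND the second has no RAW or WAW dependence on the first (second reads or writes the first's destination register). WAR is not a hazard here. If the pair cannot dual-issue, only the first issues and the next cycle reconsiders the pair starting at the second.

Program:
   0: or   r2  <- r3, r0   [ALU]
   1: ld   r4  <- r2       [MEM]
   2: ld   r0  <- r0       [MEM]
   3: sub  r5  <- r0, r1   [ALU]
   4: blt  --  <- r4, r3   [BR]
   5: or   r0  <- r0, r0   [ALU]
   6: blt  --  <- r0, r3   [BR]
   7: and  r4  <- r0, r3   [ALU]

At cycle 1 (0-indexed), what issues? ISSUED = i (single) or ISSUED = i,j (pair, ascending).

0. or @i0  | RAW r2
1. ld @i1  | no-port MEM/MEM
2. ld @i2  | RAW r0
3. sub+blt @i3+i4  | dual
4. or @i5  | RAW r0
5. blt+and @i6+i7  | dual

ISSUED = 1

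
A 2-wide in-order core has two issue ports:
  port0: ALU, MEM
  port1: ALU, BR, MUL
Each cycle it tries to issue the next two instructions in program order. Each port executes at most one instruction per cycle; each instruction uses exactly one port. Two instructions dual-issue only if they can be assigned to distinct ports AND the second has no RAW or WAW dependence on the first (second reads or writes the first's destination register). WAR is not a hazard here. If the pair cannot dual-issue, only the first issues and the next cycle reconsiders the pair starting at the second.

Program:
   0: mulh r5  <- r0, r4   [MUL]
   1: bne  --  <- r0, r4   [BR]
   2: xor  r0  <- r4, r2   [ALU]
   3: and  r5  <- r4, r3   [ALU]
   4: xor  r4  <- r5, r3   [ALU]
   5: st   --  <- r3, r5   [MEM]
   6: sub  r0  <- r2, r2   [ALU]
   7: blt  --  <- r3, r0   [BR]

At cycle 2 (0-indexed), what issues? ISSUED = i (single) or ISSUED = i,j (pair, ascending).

ISSUED = 3

0. mulh @i0  | no-port MUL/BR
1. bne;xor @i1,i2  | 2-wide
2. and @i3  | RAW r5
3. xor;st @i4,i5  | 2-wide
4. sub @i6  | RAW r0
5. blt @i7  | tail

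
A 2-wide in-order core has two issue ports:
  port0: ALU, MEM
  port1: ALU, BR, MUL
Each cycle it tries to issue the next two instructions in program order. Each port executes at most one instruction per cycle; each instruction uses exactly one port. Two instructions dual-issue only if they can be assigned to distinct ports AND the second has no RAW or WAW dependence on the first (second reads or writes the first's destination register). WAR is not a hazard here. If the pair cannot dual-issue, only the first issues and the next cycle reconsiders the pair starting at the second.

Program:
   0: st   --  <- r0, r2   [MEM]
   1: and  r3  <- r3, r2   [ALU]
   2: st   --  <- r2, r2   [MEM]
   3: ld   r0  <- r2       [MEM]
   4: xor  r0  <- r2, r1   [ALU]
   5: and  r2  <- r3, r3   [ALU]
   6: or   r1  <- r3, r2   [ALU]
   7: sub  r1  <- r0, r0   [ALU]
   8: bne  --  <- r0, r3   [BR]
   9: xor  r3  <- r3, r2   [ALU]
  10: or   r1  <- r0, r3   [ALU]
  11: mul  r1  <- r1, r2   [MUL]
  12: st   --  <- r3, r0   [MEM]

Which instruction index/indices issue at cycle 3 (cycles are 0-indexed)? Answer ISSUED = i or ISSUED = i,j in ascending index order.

  cy0 -> i0+i1 (st.MEM/and.ALU) pair
  cy1 -> i2 (st.MEM) no-port MEM/MEM
  cy2 -> i3 (ld.MEM) WAW r0
  cy3 -> i4+i5 (xor.ALU/and.ALU) pair
  cy4 -> i6 (or.ALU) WAW r1
  cy5 -> i7+i8 (sub.ALU/bne.BR) pair
  cy6 -> i9 (xor.ALU) RAW r3
  cy7 -> i10 (or.ALU) RAW+WAW r1
  cy8 -> i11+i12 (mul.MUL/st.MEM) pair

ISSUED = 4,5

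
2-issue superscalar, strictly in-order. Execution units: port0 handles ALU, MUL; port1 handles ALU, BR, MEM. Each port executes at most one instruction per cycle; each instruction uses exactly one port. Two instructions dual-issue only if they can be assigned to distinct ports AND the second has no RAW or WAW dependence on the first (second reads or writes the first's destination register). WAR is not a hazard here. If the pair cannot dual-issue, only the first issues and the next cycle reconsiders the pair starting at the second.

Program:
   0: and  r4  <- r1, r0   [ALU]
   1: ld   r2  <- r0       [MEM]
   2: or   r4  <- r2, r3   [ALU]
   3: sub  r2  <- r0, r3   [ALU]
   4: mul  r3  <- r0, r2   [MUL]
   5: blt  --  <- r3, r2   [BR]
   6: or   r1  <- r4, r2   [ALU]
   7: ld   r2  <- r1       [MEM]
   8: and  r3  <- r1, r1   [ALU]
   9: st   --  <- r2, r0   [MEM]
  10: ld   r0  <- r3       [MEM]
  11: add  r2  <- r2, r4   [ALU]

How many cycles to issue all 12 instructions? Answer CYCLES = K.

#0 head=0: and.ALU ld.MEM i0&i1 2-wide
#1 head=2: or.ALU sub.ALU i2&i3 2-wide
#2 head=4: mul.MUL i4 RAW r3
#3 head=5: blt.BR or.ALU i5&i6 2-wide
#4 head=7: ld.MEM and.ALU i7&i8 2-wide
#5 head=9: st.MEM i9 no-port MEM/MEM
#6 head=10: ld.MEM add.ALU i10&i11 2-wide

CYCLES = 7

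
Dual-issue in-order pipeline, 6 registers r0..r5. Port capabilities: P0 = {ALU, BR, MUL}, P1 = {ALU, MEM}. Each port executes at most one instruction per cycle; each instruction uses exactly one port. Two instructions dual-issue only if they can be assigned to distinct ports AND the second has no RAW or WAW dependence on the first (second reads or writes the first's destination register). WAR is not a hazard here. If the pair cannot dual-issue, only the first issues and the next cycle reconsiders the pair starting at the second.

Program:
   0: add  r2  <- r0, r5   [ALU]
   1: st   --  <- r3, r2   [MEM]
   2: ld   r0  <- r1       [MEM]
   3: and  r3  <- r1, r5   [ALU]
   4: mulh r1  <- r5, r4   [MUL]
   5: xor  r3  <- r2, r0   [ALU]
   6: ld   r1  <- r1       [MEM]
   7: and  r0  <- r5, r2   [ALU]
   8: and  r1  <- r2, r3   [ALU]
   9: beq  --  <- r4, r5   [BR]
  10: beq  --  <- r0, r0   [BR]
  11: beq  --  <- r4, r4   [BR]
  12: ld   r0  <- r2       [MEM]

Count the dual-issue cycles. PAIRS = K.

PAIRS = 5

t=0 i0:add ; RAW r2
t=1 i1:st ; no-port MEM/MEM
t=2 i2&i3:ld/and ; 2-wide
t=3 i4&i5:mulh/xor ; 2-wide
t=4 i6&i7:ld/and ; 2-wide
t=5 i8&i9:and/beq ; 2-wide
t=6 i10:beq ; no-port BR/BR
t=7 i11&i12:beq/ld ; 2-wide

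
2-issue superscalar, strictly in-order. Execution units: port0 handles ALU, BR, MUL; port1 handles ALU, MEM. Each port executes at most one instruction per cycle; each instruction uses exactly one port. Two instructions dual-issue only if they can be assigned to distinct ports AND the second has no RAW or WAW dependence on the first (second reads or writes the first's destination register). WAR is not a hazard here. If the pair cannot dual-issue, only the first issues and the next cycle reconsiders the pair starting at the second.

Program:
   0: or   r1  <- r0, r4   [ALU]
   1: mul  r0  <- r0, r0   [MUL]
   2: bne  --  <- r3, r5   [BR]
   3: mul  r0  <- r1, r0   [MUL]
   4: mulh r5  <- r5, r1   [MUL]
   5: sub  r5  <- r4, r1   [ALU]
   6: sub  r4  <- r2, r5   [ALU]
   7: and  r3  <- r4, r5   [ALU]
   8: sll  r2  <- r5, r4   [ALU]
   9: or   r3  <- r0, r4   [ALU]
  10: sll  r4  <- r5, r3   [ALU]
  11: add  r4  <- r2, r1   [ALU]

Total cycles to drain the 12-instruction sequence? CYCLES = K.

  cy0 -> i0/i1 (or.ALU/mul.MUL) pair
  cy1 -> i2 (bne.BR) no-port BR/MUL
  cy2 -> i3 (mul.MUL) no-port MUL/MUL
  cy3 -> i4 (mulh.MUL) WAW r5
  cy4 -> i5 (sub.ALU) RAW r5
  cy5 -> i6 (sub.ALU) RAW r4
  cy6 -> i7/i8 (and.ALU/sll.ALU) pair
  cy7 -> i9 (or.ALU) RAW r3
  cy8 -> i10 (sll.ALU) WAW r4
  cy9 -> i11 (add.ALU) tail

CYCLES = 10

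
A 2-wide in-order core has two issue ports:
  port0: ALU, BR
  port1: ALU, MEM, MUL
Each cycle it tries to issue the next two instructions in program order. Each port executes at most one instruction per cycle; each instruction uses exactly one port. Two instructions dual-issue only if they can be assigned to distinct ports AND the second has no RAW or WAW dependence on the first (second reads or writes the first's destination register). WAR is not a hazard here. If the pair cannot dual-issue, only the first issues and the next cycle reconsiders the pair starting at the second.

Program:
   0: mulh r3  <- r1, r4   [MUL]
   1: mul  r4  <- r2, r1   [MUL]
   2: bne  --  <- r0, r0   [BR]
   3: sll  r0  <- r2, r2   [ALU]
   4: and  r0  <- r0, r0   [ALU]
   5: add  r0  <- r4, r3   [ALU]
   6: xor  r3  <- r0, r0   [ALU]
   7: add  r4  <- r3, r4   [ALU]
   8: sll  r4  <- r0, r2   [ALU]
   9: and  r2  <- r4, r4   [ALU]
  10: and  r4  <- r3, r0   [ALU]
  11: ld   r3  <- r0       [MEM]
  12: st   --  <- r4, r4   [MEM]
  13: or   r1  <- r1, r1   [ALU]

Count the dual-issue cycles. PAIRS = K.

PAIRS = 3

0. mulh @i0  | no-port MUL/MUL
1. mul+bne @i1,i2  | 2-wide
2. sll @i3  | RAW+WAW r0
3. and @i4  | WAW r0
4. add @i5  | RAW r0
5. xor @i6  | RAW r3
6. add @i7  | WAW r4
7. sll @i8  | RAW r4
8. and+and @i9,i10  | 2-wide
9. ld @i11  | no-port MEM/MEM
10. st+or @i12,i13  | 2-wide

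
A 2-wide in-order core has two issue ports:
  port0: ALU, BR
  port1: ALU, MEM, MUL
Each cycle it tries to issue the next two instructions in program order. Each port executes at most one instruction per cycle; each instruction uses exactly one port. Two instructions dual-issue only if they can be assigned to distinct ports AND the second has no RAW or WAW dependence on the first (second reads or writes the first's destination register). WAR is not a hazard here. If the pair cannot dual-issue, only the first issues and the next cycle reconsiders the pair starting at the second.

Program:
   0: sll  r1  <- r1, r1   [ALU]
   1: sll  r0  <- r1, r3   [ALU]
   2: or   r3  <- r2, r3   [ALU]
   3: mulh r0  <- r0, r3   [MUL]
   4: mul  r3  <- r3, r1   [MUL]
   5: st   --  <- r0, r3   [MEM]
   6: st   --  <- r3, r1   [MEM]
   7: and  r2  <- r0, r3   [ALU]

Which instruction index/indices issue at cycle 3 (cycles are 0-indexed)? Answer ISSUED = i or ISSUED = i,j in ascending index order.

  cy0 -> i0 (sll) RAW r1
  cy1 -> i1&i2 (sll/or) pair
  cy2 -> i3 (mulh) no-port MUL/MUL
  cy3 -> i4 (mul) no-port MUL/MEM
  cy4 -> i5 (st) no-port MEM/MEM
  cy5 -> i6&i7 (st/and) pair

ISSUED = 4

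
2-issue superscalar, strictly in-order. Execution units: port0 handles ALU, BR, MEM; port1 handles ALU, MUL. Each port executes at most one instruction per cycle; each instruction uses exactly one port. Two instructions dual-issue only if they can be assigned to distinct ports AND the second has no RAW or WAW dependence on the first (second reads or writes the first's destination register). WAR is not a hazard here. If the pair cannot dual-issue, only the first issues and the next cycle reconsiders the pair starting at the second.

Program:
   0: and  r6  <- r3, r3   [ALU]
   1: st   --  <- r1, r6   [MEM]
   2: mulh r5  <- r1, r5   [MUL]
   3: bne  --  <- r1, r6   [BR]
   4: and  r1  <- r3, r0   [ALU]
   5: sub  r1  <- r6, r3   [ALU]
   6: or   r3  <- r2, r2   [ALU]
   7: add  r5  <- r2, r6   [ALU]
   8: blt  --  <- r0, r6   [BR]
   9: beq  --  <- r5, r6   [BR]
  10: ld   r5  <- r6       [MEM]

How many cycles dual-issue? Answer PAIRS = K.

PAIRS = 4

  cy0 -> i0 (and.ALU) RAW r6
  cy1 -> i1/i2 (st.MEM;mulh.MUL) pair
  cy2 -> i3/i4 (bne.BR;and.ALU) pair
  cy3 -> i5/i6 (sub.ALU;or.ALU) pair
  cy4 -> i7/i8 (add.ALU;blt.BR) pair
  cy5 -> i9 (beq.BR) no-port BR/MEM
  cy6 -> i10 (ld.MEM) tail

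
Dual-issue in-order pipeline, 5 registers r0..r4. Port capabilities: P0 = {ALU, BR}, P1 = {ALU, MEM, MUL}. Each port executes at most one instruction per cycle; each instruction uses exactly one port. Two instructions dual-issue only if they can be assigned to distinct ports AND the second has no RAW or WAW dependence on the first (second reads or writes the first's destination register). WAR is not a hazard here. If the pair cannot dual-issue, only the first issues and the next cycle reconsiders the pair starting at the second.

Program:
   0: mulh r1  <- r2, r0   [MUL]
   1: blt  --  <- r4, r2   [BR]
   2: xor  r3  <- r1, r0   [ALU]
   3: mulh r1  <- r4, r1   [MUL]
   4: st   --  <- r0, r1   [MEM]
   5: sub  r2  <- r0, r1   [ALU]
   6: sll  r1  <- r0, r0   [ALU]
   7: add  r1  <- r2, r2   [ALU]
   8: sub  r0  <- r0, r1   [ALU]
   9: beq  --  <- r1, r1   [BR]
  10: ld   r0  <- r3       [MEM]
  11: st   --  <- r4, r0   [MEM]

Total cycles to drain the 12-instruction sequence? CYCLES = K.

CYCLES = 8

t=0 i0,i1:mulh.MUL;blt.BR ; dual
t=1 i2,i3:xor.ALU;mulh.MUL ; dual
t=2 i4,i5:st.MEM;sub.ALU ; dual
t=3 i6:sll.ALU ; WAW r1
t=4 i7:add.ALU ; RAW r1
t=5 i8,i9:sub.ALU;beq.BR ; dual
t=6 i10:ld.MEM ; no-port MEM/MEM
t=7 i11:st.MEM ; tail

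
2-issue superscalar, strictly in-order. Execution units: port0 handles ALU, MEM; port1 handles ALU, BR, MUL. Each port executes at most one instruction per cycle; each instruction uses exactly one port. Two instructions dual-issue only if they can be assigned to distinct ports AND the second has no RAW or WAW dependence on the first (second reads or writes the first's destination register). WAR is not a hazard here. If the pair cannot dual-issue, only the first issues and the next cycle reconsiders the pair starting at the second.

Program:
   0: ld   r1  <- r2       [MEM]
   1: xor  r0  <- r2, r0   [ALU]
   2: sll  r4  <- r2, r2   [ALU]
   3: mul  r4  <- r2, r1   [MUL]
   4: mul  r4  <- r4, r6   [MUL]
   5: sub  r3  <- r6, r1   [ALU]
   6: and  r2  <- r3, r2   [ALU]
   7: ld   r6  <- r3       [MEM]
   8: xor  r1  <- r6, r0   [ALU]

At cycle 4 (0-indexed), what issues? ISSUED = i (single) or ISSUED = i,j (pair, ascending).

#0 head=0: ld.MEM/xor.ALU i0,i1 dual
#1 head=2: sll.ALU i2 WAW r4
#2 head=3: mul.MUL i3 no-port MUL/MUL
#3 head=4: mul.MUL/sub.ALU i4,i5 dual
#4 head=6: and.ALU/ld.MEM i6,i7 dual
#5 head=8: xor.ALU i8 tail

ISSUED = 6,7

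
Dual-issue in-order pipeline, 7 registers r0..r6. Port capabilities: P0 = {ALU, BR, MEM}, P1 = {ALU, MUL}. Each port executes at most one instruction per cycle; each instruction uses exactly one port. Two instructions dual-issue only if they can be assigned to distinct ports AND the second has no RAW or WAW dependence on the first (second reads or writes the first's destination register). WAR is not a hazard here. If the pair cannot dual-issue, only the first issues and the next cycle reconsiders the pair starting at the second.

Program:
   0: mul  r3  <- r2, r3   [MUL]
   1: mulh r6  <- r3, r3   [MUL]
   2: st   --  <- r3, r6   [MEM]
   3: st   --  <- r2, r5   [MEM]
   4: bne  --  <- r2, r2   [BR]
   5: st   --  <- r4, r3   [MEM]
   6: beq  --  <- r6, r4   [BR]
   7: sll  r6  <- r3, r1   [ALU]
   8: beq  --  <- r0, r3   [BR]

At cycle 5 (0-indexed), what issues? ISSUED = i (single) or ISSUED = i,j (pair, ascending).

ISSUED = 5

0. mul @i0  | no-port MUL/MUL
1. mulh @i1  | RAW r6
2. st @i2  | no-port MEM/MEM
3. st @i3  | no-port MEM/BR
4. bne @i4  | no-port BR/MEM
5. st @i5  | no-port MEM/BR
6. beq+sll @i6,i7  | dual
7. beq @i8  | tail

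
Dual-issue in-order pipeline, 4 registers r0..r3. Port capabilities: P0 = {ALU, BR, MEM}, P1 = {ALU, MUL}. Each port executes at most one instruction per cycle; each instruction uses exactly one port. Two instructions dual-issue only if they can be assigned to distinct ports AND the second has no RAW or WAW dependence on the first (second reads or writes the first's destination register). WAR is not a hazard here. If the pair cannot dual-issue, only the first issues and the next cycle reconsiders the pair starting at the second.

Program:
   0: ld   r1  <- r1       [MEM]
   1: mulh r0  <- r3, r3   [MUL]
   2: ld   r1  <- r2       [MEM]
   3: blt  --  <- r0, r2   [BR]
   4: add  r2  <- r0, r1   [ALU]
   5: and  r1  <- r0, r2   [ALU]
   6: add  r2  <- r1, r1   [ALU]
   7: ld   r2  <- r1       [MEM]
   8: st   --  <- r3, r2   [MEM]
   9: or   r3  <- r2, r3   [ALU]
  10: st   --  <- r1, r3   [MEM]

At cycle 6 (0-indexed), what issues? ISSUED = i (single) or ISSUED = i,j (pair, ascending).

0. ld.MEM;mulh.MUL @i0/i1  | 2-wide
1. ld.MEM @i2  | no-port MEM/BR
2. blt.BR;add.ALU @i3/i4  | 2-wide
3. and.ALU @i5  | RAW r1
4. add.ALU @i6  | WAW r2
5. ld.MEM @i7  | no-port MEM/MEM
6. st.MEM;or.ALU @i8/i9  | 2-wide
7. st.MEM @i10  | tail

ISSUED = 8,9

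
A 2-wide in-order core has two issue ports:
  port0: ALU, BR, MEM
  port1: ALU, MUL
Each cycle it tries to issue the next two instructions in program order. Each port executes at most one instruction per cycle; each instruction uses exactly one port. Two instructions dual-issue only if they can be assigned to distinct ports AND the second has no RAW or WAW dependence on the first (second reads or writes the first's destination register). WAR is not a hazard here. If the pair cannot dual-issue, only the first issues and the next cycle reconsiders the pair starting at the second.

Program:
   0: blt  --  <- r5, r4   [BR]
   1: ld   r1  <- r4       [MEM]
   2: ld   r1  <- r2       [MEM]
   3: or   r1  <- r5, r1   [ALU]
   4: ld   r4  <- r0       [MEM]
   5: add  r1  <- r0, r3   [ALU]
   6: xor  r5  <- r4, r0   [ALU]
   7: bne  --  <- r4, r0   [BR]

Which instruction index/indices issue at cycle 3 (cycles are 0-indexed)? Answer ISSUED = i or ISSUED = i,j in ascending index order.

ISSUED = 3,4

  cy0 -> i0 (blt) no-port BR/MEM
  cy1 -> i1 (ld) no-port MEM/MEM
  cy2 -> i2 (ld) RAW+WAW r1
  cy3 -> i3,i4 (or+ld) dual
  cy4 -> i5,i6 (add+xor) dual
  cy5 -> i7 (bne) tail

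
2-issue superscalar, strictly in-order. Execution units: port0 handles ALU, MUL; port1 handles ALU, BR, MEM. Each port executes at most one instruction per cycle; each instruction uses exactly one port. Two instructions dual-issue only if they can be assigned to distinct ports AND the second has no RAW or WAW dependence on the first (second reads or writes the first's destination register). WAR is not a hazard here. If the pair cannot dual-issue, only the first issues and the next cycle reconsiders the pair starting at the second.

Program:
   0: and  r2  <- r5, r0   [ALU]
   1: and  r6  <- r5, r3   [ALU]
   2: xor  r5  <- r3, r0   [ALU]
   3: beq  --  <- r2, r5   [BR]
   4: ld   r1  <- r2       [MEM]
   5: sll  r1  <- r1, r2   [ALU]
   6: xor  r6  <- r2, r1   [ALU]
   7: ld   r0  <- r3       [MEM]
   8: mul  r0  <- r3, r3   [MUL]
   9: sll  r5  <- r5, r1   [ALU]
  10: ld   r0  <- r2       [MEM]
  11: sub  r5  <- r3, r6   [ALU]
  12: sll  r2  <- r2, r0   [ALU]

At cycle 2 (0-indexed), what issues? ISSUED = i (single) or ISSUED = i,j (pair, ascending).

[0] i0+i1  and;and  -- 2-wide
[1] i2  xor  -- RAW r5
[2] i3  beq  -- no-port BR/MEM
[3] i4  ld  -- RAW+WAW r1
[4] i5  sll  -- RAW r1
[5] i6+i7  xor;ld  -- 2-wide
[6] i8+i9  mul;sll  -- 2-wide
[7] i10+i11  ld;sub  -- 2-wide
[8] i12  sll  -- tail

ISSUED = 3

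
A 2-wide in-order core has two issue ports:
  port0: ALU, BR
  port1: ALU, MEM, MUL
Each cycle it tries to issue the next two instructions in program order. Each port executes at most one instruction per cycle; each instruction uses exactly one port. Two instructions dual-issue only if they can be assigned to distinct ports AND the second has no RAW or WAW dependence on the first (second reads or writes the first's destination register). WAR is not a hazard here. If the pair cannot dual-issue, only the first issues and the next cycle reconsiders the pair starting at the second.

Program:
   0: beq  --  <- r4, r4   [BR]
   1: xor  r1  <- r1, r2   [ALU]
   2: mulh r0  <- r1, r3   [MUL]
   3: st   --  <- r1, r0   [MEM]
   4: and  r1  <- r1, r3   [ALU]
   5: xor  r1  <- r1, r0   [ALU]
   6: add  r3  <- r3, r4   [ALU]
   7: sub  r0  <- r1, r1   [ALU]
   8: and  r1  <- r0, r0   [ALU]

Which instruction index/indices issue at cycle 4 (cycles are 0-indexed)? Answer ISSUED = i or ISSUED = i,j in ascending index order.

0. beq;xor @i0,i1  | dual
1. mulh @i2  | no-port MUL/MEM
2. st;and @i3,i4  | dual
3. xor;add @i5,i6  | dual
4. sub @i7  | RAW r0
5. and @i8  | tail

ISSUED = 7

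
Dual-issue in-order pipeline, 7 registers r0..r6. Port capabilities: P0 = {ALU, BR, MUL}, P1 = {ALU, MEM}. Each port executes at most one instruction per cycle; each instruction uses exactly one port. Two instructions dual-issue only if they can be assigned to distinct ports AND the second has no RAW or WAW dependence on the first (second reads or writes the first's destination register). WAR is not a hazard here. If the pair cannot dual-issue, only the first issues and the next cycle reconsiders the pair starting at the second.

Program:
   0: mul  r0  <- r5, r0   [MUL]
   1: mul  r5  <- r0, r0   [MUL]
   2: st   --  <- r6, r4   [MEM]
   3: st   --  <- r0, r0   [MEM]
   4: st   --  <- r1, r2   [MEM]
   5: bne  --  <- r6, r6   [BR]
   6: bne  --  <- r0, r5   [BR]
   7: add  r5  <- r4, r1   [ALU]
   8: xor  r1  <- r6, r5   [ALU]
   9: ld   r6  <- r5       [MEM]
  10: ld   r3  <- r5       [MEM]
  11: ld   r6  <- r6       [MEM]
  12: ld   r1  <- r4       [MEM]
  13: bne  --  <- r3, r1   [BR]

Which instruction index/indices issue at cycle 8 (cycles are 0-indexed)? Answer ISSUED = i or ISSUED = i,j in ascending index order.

ISSUED = 12

0. mul.MUL @i0  | no-port MUL/MUL
1. mul.MUL/st.MEM @i1/i2  | pair
2. st.MEM @i3  | no-port MEM/MEM
3. st.MEM/bne.BR @i4/i5  | pair
4. bne.BR/add.ALU @i6/i7  | pair
5. xor.ALU/ld.MEM @i8/i9  | pair
6. ld.MEM @i10  | no-port MEM/MEM
7. ld.MEM @i11  | no-port MEM/MEM
8. ld.MEM @i12  | RAW r1
9. bne.BR @i13  | tail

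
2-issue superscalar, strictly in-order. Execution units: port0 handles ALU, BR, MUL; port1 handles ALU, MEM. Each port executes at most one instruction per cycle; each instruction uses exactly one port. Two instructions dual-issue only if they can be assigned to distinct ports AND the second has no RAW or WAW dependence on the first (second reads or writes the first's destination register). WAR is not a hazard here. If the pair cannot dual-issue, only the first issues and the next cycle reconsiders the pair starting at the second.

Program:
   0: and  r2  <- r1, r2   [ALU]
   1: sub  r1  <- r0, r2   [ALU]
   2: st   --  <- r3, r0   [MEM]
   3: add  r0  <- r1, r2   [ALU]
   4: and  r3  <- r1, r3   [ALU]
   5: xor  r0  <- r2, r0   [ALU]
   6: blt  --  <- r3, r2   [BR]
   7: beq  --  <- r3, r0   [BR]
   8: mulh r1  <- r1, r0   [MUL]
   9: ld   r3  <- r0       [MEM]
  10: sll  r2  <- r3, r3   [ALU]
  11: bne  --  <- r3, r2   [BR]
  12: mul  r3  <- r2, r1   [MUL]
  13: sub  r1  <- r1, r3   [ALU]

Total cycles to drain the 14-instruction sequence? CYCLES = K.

CYCLES = 10

#0 head=0: and.ALU i0 RAW r2
#1 head=1: sub.ALU/st.MEM i1&i2 2-wide
#2 head=3: add.ALU/and.ALU i3&i4 2-wide
#3 head=5: xor.ALU/blt.BR i5&i6 2-wide
#4 head=7: beq.BR i7 no-port BR/MUL
#5 head=8: mulh.MUL/ld.MEM i8&i9 2-wide
#6 head=10: sll.ALU i10 RAW r2
#7 head=11: bne.BR i11 no-port BR/MUL
#8 head=12: mul.MUL i12 RAW r3
#9 head=13: sub.ALU i13 tail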